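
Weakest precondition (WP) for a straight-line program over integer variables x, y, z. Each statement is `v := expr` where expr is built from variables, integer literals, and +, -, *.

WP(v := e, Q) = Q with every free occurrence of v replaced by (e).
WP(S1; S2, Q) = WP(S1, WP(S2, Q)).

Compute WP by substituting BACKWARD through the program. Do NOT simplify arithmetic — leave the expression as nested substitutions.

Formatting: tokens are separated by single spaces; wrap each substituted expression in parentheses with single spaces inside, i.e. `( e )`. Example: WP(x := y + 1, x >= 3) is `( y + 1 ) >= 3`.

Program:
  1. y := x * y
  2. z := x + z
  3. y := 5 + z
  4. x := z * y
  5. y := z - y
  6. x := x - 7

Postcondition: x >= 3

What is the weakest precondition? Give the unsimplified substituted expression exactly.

post: x >= 3
stmt 6: x := x - 7  -- replace 1 occurrence(s) of x with (x - 7)
  => ( x - 7 ) >= 3
stmt 5: y := z - y  -- replace 0 occurrence(s) of y with (z - y)
  => ( x - 7 ) >= 3
stmt 4: x := z * y  -- replace 1 occurrence(s) of x with (z * y)
  => ( ( z * y ) - 7 ) >= 3
stmt 3: y := 5 + z  -- replace 1 occurrence(s) of y with (5 + z)
  => ( ( z * ( 5 + z ) ) - 7 ) >= 3
stmt 2: z := x + z  -- replace 2 occurrence(s) of z with (x + z)
  => ( ( ( x + z ) * ( 5 + ( x + z ) ) ) - 7 ) >= 3
stmt 1: y := x * y  -- replace 0 occurrence(s) of y with (x * y)
  => ( ( ( x + z ) * ( 5 + ( x + z ) ) ) - 7 ) >= 3

Answer: ( ( ( x + z ) * ( 5 + ( x + z ) ) ) - 7 ) >= 3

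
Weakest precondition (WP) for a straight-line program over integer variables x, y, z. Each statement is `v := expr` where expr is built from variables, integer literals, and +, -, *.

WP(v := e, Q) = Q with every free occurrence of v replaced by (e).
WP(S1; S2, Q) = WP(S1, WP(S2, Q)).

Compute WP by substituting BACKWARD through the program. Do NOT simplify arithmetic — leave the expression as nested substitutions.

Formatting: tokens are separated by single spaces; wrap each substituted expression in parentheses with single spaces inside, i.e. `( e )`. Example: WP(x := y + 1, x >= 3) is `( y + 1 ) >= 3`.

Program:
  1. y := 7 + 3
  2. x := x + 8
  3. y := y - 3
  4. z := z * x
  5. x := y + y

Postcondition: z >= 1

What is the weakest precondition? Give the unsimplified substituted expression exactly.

Answer: ( z * ( x + 8 ) ) >= 1

Derivation:
post: z >= 1
stmt 5: x := y + y  -- replace 0 occurrence(s) of x with (y + y)
  => z >= 1
stmt 4: z := z * x  -- replace 1 occurrence(s) of z with (z * x)
  => ( z * x ) >= 1
stmt 3: y := y - 3  -- replace 0 occurrence(s) of y with (y - 3)
  => ( z * x ) >= 1
stmt 2: x := x + 8  -- replace 1 occurrence(s) of x with (x + 8)
  => ( z * ( x + 8 ) ) >= 1
stmt 1: y := 7 + 3  -- replace 0 occurrence(s) of y with (7 + 3)
  => ( z * ( x + 8 ) ) >= 1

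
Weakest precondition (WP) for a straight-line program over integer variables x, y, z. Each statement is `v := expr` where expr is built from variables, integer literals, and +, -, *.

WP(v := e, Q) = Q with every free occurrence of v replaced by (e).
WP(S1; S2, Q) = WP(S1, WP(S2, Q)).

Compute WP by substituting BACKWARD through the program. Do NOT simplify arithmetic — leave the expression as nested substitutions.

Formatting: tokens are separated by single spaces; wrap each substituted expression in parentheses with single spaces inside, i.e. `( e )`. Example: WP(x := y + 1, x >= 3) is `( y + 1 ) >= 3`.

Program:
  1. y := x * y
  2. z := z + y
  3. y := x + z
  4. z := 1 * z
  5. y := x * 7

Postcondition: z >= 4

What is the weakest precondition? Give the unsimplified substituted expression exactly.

post: z >= 4
stmt 5: y := x * 7  -- replace 0 occurrence(s) of y with (x * 7)
  => z >= 4
stmt 4: z := 1 * z  -- replace 1 occurrence(s) of z with (1 * z)
  => ( 1 * z ) >= 4
stmt 3: y := x + z  -- replace 0 occurrence(s) of y with (x + z)
  => ( 1 * z ) >= 4
stmt 2: z := z + y  -- replace 1 occurrence(s) of z with (z + y)
  => ( 1 * ( z + y ) ) >= 4
stmt 1: y := x * y  -- replace 1 occurrence(s) of y with (x * y)
  => ( 1 * ( z + ( x * y ) ) ) >= 4

Answer: ( 1 * ( z + ( x * y ) ) ) >= 4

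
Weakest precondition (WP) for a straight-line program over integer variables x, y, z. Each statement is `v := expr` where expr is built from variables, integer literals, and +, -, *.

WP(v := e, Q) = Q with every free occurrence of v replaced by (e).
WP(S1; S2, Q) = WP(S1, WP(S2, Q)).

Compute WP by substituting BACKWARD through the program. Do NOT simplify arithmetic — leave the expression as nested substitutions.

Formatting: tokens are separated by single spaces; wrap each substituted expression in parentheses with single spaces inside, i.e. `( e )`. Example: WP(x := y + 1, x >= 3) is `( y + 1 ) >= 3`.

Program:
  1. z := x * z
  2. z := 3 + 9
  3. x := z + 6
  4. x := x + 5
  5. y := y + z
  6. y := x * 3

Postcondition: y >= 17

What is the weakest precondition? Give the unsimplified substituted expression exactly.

post: y >= 17
stmt 6: y := x * 3  -- replace 1 occurrence(s) of y with (x * 3)
  => ( x * 3 ) >= 17
stmt 5: y := y + z  -- replace 0 occurrence(s) of y with (y + z)
  => ( x * 3 ) >= 17
stmt 4: x := x + 5  -- replace 1 occurrence(s) of x with (x + 5)
  => ( ( x + 5 ) * 3 ) >= 17
stmt 3: x := z + 6  -- replace 1 occurrence(s) of x with (z + 6)
  => ( ( ( z + 6 ) + 5 ) * 3 ) >= 17
stmt 2: z := 3 + 9  -- replace 1 occurrence(s) of z with (3 + 9)
  => ( ( ( ( 3 + 9 ) + 6 ) + 5 ) * 3 ) >= 17
stmt 1: z := x * z  -- replace 0 occurrence(s) of z with (x * z)
  => ( ( ( ( 3 + 9 ) + 6 ) + 5 ) * 3 ) >= 17

Answer: ( ( ( ( 3 + 9 ) + 6 ) + 5 ) * 3 ) >= 17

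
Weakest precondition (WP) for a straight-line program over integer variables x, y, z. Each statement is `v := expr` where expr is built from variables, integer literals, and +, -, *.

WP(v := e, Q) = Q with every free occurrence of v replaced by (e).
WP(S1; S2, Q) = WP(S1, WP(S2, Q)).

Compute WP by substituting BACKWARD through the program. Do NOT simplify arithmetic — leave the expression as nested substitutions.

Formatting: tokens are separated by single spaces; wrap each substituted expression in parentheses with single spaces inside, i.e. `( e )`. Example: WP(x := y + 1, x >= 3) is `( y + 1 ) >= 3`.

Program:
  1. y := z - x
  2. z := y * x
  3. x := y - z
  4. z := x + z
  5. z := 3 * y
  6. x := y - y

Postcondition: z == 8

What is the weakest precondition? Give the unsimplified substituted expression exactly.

Answer: ( 3 * ( z - x ) ) == 8

Derivation:
post: z == 8
stmt 6: x := y - y  -- replace 0 occurrence(s) of x with (y - y)
  => z == 8
stmt 5: z := 3 * y  -- replace 1 occurrence(s) of z with (3 * y)
  => ( 3 * y ) == 8
stmt 4: z := x + z  -- replace 0 occurrence(s) of z with (x + z)
  => ( 3 * y ) == 8
stmt 3: x := y - z  -- replace 0 occurrence(s) of x with (y - z)
  => ( 3 * y ) == 8
stmt 2: z := y * x  -- replace 0 occurrence(s) of z with (y * x)
  => ( 3 * y ) == 8
stmt 1: y := z - x  -- replace 1 occurrence(s) of y with (z - x)
  => ( 3 * ( z - x ) ) == 8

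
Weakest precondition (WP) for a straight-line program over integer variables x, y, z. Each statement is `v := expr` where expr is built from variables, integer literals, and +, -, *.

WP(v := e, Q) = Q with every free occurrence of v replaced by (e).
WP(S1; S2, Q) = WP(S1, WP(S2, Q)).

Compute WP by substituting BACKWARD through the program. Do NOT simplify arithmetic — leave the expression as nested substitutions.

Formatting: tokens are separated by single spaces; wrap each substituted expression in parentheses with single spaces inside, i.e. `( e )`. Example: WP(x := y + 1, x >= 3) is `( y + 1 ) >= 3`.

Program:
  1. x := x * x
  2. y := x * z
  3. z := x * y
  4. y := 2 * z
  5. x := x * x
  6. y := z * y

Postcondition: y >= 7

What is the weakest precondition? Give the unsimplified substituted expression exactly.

Answer: ( ( ( x * x ) * ( ( x * x ) * z ) ) * ( 2 * ( ( x * x ) * ( ( x * x ) * z ) ) ) ) >= 7

Derivation:
post: y >= 7
stmt 6: y := z * y  -- replace 1 occurrence(s) of y with (z * y)
  => ( z * y ) >= 7
stmt 5: x := x * x  -- replace 0 occurrence(s) of x with (x * x)
  => ( z * y ) >= 7
stmt 4: y := 2 * z  -- replace 1 occurrence(s) of y with (2 * z)
  => ( z * ( 2 * z ) ) >= 7
stmt 3: z := x * y  -- replace 2 occurrence(s) of z with (x * y)
  => ( ( x * y ) * ( 2 * ( x * y ) ) ) >= 7
stmt 2: y := x * z  -- replace 2 occurrence(s) of y with (x * z)
  => ( ( x * ( x * z ) ) * ( 2 * ( x * ( x * z ) ) ) ) >= 7
stmt 1: x := x * x  -- replace 4 occurrence(s) of x with (x * x)
  => ( ( ( x * x ) * ( ( x * x ) * z ) ) * ( 2 * ( ( x * x ) * ( ( x * x ) * z ) ) ) ) >= 7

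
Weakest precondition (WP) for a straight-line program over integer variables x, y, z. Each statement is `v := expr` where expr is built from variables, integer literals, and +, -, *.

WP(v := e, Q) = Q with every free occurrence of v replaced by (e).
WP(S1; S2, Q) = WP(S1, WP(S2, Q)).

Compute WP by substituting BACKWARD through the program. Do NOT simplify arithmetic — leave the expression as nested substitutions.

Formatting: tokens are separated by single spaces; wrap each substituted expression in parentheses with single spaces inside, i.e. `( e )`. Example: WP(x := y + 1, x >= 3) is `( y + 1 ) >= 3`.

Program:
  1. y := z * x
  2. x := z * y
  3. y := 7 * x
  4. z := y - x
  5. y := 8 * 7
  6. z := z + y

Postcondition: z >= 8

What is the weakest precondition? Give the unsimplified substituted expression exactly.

post: z >= 8
stmt 6: z := z + y  -- replace 1 occurrence(s) of z with (z + y)
  => ( z + y ) >= 8
stmt 5: y := 8 * 7  -- replace 1 occurrence(s) of y with (8 * 7)
  => ( z + ( 8 * 7 ) ) >= 8
stmt 4: z := y - x  -- replace 1 occurrence(s) of z with (y - x)
  => ( ( y - x ) + ( 8 * 7 ) ) >= 8
stmt 3: y := 7 * x  -- replace 1 occurrence(s) of y with (7 * x)
  => ( ( ( 7 * x ) - x ) + ( 8 * 7 ) ) >= 8
stmt 2: x := z * y  -- replace 2 occurrence(s) of x with (z * y)
  => ( ( ( 7 * ( z * y ) ) - ( z * y ) ) + ( 8 * 7 ) ) >= 8
stmt 1: y := z * x  -- replace 2 occurrence(s) of y with (z * x)
  => ( ( ( 7 * ( z * ( z * x ) ) ) - ( z * ( z * x ) ) ) + ( 8 * 7 ) ) >= 8

Answer: ( ( ( 7 * ( z * ( z * x ) ) ) - ( z * ( z * x ) ) ) + ( 8 * 7 ) ) >= 8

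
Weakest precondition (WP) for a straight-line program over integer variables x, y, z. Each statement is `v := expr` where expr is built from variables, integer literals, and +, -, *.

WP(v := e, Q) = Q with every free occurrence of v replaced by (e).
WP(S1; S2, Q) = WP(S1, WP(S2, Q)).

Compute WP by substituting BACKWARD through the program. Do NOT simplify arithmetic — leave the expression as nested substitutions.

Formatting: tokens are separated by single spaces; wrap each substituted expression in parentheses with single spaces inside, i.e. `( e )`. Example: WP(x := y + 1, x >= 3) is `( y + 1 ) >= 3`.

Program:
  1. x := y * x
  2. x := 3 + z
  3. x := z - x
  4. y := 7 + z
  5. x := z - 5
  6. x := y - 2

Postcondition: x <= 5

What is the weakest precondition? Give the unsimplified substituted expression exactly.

Answer: ( ( 7 + z ) - 2 ) <= 5

Derivation:
post: x <= 5
stmt 6: x := y - 2  -- replace 1 occurrence(s) of x with (y - 2)
  => ( y - 2 ) <= 5
stmt 5: x := z - 5  -- replace 0 occurrence(s) of x with (z - 5)
  => ( y - 2 ) <= 5
stmt 4: y := 7 + z  -- replace 1 occurrence(s) of y with (7 + z)
  => ( ( 7 + z ) - 2 ) <= 5
stmt 3: x := z - x  -- replace 0 occurrence(s) of x with (z - x)
  => ( ( 7 + z ) - 2 ) <= 5
stmt 2: x := 3 + z  -- replace 0 occurrence(s) of x with (3 + z)
  => ( ( 7 + z ) - 2 ) <= 5
stmt 1: x := y * x  -- replace 0 occurrence(s) of x with (y * x)
  => ( ( 7 + z ) - 2 ) <= 5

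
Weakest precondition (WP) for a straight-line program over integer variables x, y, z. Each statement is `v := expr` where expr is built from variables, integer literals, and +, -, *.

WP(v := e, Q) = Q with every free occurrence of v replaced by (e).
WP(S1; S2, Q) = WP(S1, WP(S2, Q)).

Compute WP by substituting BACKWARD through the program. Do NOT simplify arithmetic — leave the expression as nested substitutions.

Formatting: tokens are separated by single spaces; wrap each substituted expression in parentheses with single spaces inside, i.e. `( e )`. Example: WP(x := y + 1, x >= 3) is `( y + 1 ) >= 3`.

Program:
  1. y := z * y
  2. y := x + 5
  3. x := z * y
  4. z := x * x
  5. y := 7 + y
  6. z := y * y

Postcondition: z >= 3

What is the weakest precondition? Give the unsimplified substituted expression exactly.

Answer: ( ( 7 + ( x + 5 ) ) * ( 7 + ( x + 5 ) ) ) >= 3

Derivation:
post: z >= 3
stmt 6: z := y * y  -- replace 1 occurrence(s) of z with (y * y)
  => ( y * y ) >= 3
stmt 5: y := 7 + y  -- replace 2 occurrence(s) of y with (7 + y)
  => ( ( 7 + y ) * ( 7 + y ) ) >= 3
stmt 4: z := x * x  -- replace 0 occurrence(s) of z with (x * x)
  => ( ( 7 + y ) * ( 7 + y ) ) >= 3
stmt 3: x := z * y  -- replace 0 occurrence(s) of x with (z * y)
  => ( ( 7 + y ) * ( 7 + y ) ) >= 3
stmt 2: y := x + 5  -- replace 2 occurrence(s) of y with (x + 5)
  => ( ( 7 + ( x + 5 ) ) * ( 7 + ( x + 5 ) ) ) >= 3
stmt 1: y := z * y  -- replace 0 occurrence(s) of y with (z * y)
  => ( ( 7 + ( x + 5 ) ) * ( 7 + ( x + 5 ) ) ) >= 3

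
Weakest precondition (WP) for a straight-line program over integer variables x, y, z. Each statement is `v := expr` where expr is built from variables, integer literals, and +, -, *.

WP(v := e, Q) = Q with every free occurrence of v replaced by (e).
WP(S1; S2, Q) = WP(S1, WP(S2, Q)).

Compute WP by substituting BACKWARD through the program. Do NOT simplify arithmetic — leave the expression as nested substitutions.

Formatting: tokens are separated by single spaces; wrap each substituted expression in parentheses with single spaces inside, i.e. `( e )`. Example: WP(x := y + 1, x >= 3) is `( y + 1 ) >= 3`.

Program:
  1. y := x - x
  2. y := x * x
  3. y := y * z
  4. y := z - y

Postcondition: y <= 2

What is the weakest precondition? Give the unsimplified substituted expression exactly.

post: y <= 2
stmt 4: y := z - y  -- replace 1 occurrence(s) of y with (z - y)
  => ( z - y ) <= 2
stmt 3: y := y * z  -- replace 1 occurrence(s) of y with (y * z)
  => ( z - ( y * z ) ) <= 2
stmt 2: y := x * x  -- replace 1 occurrence(s) of y with (x * x)
  => ( z - ( ( x * x ) * z ) ) <= 2
stmt 1: y := x - x  -- replace 0 occurrence(s) of y with (x - x)
  => ( z - ( ( x * x ) * z ) ) <= 2

Answer: ( z - ( ( x * x ) * z ) ) <= 2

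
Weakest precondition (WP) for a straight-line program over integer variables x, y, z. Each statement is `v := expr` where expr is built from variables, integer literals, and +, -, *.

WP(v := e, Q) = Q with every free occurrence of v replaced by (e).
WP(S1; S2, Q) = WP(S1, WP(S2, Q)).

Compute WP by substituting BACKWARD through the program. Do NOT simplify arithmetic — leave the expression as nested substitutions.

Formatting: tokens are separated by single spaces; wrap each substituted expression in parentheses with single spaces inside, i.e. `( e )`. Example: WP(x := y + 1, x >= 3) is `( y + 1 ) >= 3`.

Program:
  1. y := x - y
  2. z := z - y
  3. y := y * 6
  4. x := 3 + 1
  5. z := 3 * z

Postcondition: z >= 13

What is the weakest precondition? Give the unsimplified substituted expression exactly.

Answer: ( 3 * ( z - ( x - y ) ) ) >= 13

Derivation:
post: z >= 13
stmt 5: z := 3 * z  -- replace 1 occurrence(s) of z with (3 * z)
  => ( 3 * z ) >= 13
stmt 4: x := 3 + 1  -- replace 0 occurrence(s) of x with (3 + 1)
  => ( 3 * z ) >= 13
stmt 3: y := y * 6  -- replace 0 occurrence(s) of y with (y * 6)
  => ( 3 * z ) >= 13
stmt 2: z := z - y  -- replace 1 occurrence(s) of z with (z - y)
  => ( 3 * ( z - y ) ) >= 13
stmt 1: y := x - y  -- replace 1 occurrence(s) of y with (x - y)
  => ( 3 * ( z - ( x - y ) ) ) >= 13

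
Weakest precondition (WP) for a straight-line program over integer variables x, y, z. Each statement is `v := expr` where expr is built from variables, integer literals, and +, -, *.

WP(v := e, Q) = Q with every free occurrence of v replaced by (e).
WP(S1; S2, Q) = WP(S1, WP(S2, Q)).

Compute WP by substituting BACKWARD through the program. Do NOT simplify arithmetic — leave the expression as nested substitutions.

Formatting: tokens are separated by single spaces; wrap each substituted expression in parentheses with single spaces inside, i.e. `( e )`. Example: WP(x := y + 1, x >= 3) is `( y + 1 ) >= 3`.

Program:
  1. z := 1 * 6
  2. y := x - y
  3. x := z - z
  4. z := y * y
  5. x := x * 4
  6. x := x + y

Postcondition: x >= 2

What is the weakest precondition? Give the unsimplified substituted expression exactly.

Answer: ( ( ( ( 1 * 6 ) - ( 1 * 6 ) ) * 4 ) + ( x - y ) ) >= 2

Derivation:
post: x >= 2
stmt 6: x := x + y  -- replace 1 occurrence(s) of x with (x + y)
  => ( x + y ) >= 2
stmt 5: x := x * 4  -- replace 1 occurrence(s) of x with (x * 4)
  => ( ( x * 4 ) + y ) >= 2
stmt 4: z := y * y  -- replace 0 occurrence(s) of z with (y * y)
  => ( ( x * 4 ) + y ) >= 2
stmt 3: x := z - z  -- replace 1 occurrence(s) of x with (z - z)
  => ( ( ( z - z ) * 4 ) + y ) >= 2
stmt 2: y := x - y  -- replace 1 occurrence(s) of y with (x - y)
  => ( ( ( z - z ) * 4 ) + ( x - y ) ) >= 2
stmt 1: z := 1 * 6  -- replace 2 occurrence(s) of z with (1 * 6)
  => ( ( ( ( 1 * 6 ) - ( 1 * 6 ) ) * 4 ) + ( x - y ) ) >= 2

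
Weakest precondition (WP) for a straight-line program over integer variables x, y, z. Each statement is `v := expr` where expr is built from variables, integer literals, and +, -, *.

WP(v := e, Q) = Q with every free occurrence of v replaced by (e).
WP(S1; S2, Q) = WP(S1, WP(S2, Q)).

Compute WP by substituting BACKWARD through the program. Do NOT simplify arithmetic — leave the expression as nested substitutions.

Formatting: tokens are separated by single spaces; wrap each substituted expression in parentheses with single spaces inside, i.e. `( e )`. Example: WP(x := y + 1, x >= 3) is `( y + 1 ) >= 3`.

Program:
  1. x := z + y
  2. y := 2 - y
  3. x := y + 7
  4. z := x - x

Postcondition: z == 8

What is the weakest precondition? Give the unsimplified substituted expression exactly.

Answer: ( ( ( 2 - y ) + 7 ) - ( ( 2 - y ) + 7 ) ) == 8

Derivation:
post: z == 8
stmt 4: z := x - x  -- replace 1 occurrence(s) of z with (x - x)
  => ( x - x ) == 8
stmt 3: x := y + 7  -- replace 2 occurrence(s) of x with (y + 7)
  => ( ( y + 7 ) - ( y + 7 ) ) == 8
stmt 2: y := 2 - y  -- replace 2 occurrence(s) of y with (2 - y)
  => ( ( ( 2 - y ) + 7 ) - ( ( 2 - y ) + 7 ) ) == 8
stmt 1: x := z + y  -- replace 0 occurrence(s) of x with (z + y)
  => ( ( ( 2 - y ) + 7 ) - ( ( 2 - y ) + 7 ) ) == 8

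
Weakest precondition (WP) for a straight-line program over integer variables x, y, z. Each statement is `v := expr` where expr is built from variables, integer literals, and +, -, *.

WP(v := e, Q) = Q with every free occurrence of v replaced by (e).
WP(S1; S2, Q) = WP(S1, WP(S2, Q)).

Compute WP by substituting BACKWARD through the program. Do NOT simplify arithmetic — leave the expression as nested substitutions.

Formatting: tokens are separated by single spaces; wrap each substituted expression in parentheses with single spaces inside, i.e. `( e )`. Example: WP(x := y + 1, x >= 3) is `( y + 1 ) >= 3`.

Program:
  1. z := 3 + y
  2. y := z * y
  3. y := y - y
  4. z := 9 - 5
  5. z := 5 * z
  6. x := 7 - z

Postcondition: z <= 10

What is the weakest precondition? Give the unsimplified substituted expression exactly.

post: z <= 10
stmt 6: x := 7 - z  -- replace 0 occurrence(s) of x with (7 - z)
  => z <= 10
stmt 5: z := 5 * z  -- replace 1 occurrence(s) of z with (5 * z)
  => ( 5 * z ) <= 10
stmt 4: z := 9 - 5  -- replace 1 occurrence(s) of z with (9 - 5)
  => ( 5 * ( 9 - 5 ) ) <= 10
stmt 3: y := y - y  -- replace 0 occurrence(s) of y with (y - y)
  => ( 5 * ( 9 - 5 ) ) <= 10
stmt 2: y := z * y  -- replace 0 occurrence(s) of y with (z * y)
  => ( 5 * ( 9 - 5 ) ) <= 10
stmt 1: z := 3 + y  -- replace 0 occurrence(s) of z with (3 + y)
  => ( 5 * ( 9 - 5 ) ) <= 10

Answer: ( 5 * ( 9 - 5 ) ) <= 10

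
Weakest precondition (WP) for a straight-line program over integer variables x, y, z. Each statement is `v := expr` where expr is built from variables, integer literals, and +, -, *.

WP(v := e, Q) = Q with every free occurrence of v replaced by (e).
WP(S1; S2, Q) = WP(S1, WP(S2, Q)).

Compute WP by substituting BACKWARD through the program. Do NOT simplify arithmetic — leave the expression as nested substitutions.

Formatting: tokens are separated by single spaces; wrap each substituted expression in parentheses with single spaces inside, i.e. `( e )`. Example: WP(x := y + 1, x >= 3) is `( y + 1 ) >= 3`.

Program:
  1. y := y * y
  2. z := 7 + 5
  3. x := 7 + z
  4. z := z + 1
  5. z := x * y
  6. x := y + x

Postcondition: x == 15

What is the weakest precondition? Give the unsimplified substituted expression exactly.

Answer: ( ( y * y ) + ( 7 + ( 7 + 5 ) ) ) == 15

Derivation:
post: x == 15
stmt 6: x := y + x  -- replace 1 occurrence(s) of x with (y + x)
  => ( y + x ) == 15
stmt 5: z := x * y  -- replace 0 occurrence(s) of z with (x * y)
  => ( y + x ) == 15
stmt 4: z := z + 1  -- replace 0 occurrence(s) of z with (z + 1)
  => ( y + x ) == 15
stmt 3: x := 7 + z  -- replace 1 occurrence(s) of x with (7 + z)
  => ( y + ( 7 + z ) ) == 15
stmt 2: z := 7 + 5  -- replace 1 occurrence(s) of z with (7 + 5)
  => ( y + ( 7 + ( 7 + 5 ) ) ) == 15
stmt 1: y := y * y  -- replace 1 occurrence(s) of y with (y * y)
  => ( ( y * y ) + ( 7 + ( 7 + 5 ) ) ) == 15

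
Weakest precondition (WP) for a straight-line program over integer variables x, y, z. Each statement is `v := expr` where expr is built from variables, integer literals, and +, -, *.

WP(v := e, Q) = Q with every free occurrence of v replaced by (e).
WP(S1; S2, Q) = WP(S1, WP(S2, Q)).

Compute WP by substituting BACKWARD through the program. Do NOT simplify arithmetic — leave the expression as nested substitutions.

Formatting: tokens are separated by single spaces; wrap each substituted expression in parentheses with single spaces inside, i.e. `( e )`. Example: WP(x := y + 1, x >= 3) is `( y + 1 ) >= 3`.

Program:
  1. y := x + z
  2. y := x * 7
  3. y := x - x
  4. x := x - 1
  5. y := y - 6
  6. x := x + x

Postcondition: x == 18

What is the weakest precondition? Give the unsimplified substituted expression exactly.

Answer: ( ( x - 1 ) + ( x - 1 ) ) == 18

Derivation:
post: x == 18
stmt 6: x := x + x  -- replace 1 occurrence(s) of x with (x + x)
  => ( x + x ) == 18
stmt 5: y := y - 6  -- replace 0 occurrence(s) of y with (y - 6)
  => ( x + x ) == 18
stmt 4: x := x - 1  -- replace 2 occurrence(s) of x with (x - 1)
  => ( ( x - 1 ) + ( x - 1 ) ) == 18
stmt 3: y := x - x  -- replace 0 occurrence(s) of y with (x - x)
  => ( ( x - 1 ) + ( x - 1 ) ) == 18
stmt 2: y := x * 7  -- replace 0 occurrence(s) of y with (x * 7)
  => ( ( x - 1 ) + ( x - 1 ) ) == 18
stmt 1: y := x + z  -- replace 0 occurrence(s) of y with (x + z)
  => ( ( x - 1 ) + ( x - 1 ) ) == 18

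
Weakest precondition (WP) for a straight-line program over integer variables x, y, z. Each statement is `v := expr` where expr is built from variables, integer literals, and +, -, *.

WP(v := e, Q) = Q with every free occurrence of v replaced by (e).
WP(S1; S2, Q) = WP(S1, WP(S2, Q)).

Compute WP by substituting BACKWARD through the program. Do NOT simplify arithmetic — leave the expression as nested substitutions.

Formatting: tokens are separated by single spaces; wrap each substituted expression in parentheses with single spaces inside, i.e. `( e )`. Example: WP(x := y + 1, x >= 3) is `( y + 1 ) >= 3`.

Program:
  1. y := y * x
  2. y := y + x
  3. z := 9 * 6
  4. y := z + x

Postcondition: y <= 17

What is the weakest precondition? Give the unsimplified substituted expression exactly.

post: y <= 17
stmt 4: y := z + x  -- replace 1 occurrence(s) of y with (z + x)
  => ( z + x ) <= 17
stmt 3: z := 9 * 6  -- replace 1 occurrence(s) of z with (9 * 6)
  => ( ( 9 * 6 ) + x ) <= 17
stmt 2: y := y + x  -- replace 0 occurrence(s) of y with (y + x)
  => ( ( 9 * 6 ) + x ) <= 17
stmt 1: y := y * x  -- replace 0 occurrence(s) of y with (y * x)
  => ( ( 9 * 6 ) + x ) <= 17

Answer: ( ( 9 * 6 ) + x ) <= 17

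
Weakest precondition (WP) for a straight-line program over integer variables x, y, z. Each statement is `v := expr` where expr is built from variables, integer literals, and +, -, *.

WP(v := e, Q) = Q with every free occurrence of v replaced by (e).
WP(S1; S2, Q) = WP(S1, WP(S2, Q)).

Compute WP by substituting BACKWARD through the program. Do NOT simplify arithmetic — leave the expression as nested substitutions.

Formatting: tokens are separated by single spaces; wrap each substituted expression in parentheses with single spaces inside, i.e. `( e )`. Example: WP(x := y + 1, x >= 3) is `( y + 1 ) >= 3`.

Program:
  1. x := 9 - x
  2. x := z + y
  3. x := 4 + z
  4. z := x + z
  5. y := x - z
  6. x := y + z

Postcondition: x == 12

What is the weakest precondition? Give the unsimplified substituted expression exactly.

post: x == 12
stmt 6: x := y + z  -- replace 1 occurrence(s) of x with (y + z)
  => ( y + z ) == 12
stmt 5: y := x - z  -- replace 1 occurrence(s) of y with (x - z)
  => ( ( x - z ) + z ) == 12
stmt 4: z := x + z  -- replace 2 occurrence(s) of z with (x + z)
  => ( ( x - ( x + z ) ) + ( x + z ) ) == 12
stmt 3: x := 4 + z  -- replace 3 occurrence(s) of x with (4 + z)
  => ( ( ( 4 + z ) - ( ( 4 + z ) + z ) ) + ( ( 4 + z ) + z ) ) == 12
stmt 2: x := z + y  -- replace 0 occurrence(s) of x with (z + y)
  => ( ( ( 4 + z ) - ( ( 4 + z ) + z ) ) + ( ( 4 + z ) + z ) ) == 12
stmt 1: x := 9 - x  -- replace 0 occurrence(s) of x with (9 - x)
  => ( ( ( 4 + z ) - ( ( 4 + z ) + z ) ) + ( ( 4 + z ) + z ) ) == 12

Answer: ( ( ( 4 + z ) - ( ( 4 + z ) + z ) ) + ( ( 4 + z ) + z ) ) == 12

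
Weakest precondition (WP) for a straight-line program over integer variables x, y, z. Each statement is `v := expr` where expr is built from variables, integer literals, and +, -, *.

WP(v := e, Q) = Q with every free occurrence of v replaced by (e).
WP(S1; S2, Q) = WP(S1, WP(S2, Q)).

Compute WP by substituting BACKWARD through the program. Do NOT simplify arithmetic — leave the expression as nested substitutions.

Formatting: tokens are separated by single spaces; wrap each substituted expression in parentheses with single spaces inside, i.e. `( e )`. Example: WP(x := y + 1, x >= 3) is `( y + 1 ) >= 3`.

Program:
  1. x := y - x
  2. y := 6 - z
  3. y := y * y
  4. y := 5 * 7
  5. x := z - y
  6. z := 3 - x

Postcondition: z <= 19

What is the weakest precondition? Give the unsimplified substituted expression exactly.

Answer: ( 3 - ( z - ( 5 * 7 ) ) ) <= 19

Derivation:
post: z <= 19
stmt 6: z := 3 - x  -- replace 1 occurrence(s) of z with (3 - x)
  => ( 3 - x ) <= 19
stmt 5: x := z - y  -- replace 1 occurrence(s) of x with (z - y)
  => ( 3 - ( z - y ) ) <= 19
stmt 4: y := 5 * 7  -- replace 1 occurrence(s) of y with (5 * 7)
  => ( 3 - ( z - ( 5 * 7 ) ) ) <= 19
stmt 3: y := y * y  -- replace 0 occurrence(s) of y with (y * y)
  => ( 3 - ( z - ( 5 * 7 ) ) ) <= 19
stmt 2: y := 6 - z  -- replace 0 occurrence(s) of y with (6 - z)
  => ( 3 - ( z - ( 5 * 7 ) ) ) <= 19
stmt 1: x := y - x  -- replace 0 occurrence(s) of x with (y - x)
  => ( 3 - ( z - ( 5 * 7 ) ) ) <= 19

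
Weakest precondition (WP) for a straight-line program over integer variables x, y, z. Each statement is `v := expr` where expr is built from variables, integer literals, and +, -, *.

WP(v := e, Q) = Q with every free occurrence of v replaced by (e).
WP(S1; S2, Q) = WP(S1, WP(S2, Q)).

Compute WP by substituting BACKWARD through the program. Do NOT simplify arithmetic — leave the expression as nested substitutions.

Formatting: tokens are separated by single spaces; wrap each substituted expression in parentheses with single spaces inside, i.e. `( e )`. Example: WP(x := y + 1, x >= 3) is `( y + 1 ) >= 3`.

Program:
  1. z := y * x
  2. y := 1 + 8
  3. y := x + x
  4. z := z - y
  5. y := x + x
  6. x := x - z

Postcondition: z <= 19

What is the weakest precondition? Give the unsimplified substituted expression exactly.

post: z <= 19
stmt 6: x := x - z  -- replace 0 occurrence(s) of x with (x - z)
  => z <= 19
stmt 5: y := x + x  -- replace 0 occurrence(s) of y with (x + x)
  => z <= 19
stmt 4: z := z - y  -- replace 1 occurrence(s) of z with (z - y)
  => ( z - y ) <= 19
stmt 3: y := x + x  -- replace 1 occurrence(s) of y with (x + x)
  => ( z - ( x + x ) ) <= 19
stmt 2: y := 1 + 8  -- replace 0 occurrence(s) of y with (1 + 8)
  => ( z - ( x + x ) ) <= 19
stmt 1: z := y * x  -- replace 1 occurrence(s) of z with (y * x)
  => ( ( y * x ) - ( x + x ) ) <= 19

Answer: ( ( y * x ) - ( x + x ) ) <= 19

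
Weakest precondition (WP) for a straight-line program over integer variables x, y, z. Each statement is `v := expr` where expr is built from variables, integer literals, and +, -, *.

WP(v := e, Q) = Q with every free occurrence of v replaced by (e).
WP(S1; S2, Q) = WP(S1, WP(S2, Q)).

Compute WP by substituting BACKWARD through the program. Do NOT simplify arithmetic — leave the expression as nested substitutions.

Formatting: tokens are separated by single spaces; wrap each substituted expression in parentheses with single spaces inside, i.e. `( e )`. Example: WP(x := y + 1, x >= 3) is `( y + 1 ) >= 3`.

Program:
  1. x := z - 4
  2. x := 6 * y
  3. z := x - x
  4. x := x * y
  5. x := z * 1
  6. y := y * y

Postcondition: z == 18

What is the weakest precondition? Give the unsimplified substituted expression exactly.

Answer: ( ( 6 * y ) - ( 6 * y ) ) == 18

Derivation:
post: z == 18
stmt 6: y := y * y  -- replace 0 occurrence(s) of y with (y * y)
  => z == 18
stmt 5: x := z * 1  -- replace 0 occurrence(s) of x with (z * 1)
  => z == 18
stmt 4: x := x * y  -- replace 0 occurrence(s) of x with (x * y)
  => z == 18
stmt 3: z := x - x  -- replace 1 occurrence(s) of z with (x - x)
  => ( x - x ) == 18
stmt 2: x := 6 * y  -- replace 2 occurrence(s) of x with (6 * y)
  => ( ( 6 * y ) - ( 6 * y ) ) == 18
stmt 1: x := z - 4  -- replace 0 occurrence(s) of x with (z - 4)
  => ( ( 6 * y ) - ( 6 * y ) ) == 18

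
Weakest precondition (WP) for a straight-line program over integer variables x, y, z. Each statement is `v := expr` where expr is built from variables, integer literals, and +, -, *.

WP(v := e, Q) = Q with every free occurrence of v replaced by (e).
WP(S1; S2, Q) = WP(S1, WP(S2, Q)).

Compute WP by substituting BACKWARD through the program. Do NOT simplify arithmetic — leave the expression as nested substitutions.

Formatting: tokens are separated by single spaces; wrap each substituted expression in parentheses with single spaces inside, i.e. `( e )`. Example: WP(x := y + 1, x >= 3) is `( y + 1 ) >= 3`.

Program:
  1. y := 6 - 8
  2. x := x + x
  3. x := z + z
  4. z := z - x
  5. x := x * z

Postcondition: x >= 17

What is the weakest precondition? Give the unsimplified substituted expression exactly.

Answer: ( ( z + z ) * ( z - ( z + z ) ) ) >= 17

Derivation:
post: x >= 17
stmt 5: x := x * z  -- replace 1 occurrence(s) of x with (x * z)
  => ( x * z ) >= 17
stmt 4: z := z - x  -- replace 1 occurrence(s) of z with (z - x)
  => ( x * ( z - x ) ) >= 17
stmt 3: x := z + z  -- replace 2 occurrence(s) of x with (z + z)
  => ( ( z + z ) * ( z - ( z + z ) ) ) >= 17
stmt 2: x := x + x  -- replace 0 occurrence(s) of x with (x + x)
  => ( ( z + z ) * ( z - ( z + z ) ) ) >= 17
stmt 1: y := 6 - 8  -- replace 0 occurrence(s) of y with (6 - 8)
  => ( ( z + z ) * ( z - ( z + z ) ) ) >= 17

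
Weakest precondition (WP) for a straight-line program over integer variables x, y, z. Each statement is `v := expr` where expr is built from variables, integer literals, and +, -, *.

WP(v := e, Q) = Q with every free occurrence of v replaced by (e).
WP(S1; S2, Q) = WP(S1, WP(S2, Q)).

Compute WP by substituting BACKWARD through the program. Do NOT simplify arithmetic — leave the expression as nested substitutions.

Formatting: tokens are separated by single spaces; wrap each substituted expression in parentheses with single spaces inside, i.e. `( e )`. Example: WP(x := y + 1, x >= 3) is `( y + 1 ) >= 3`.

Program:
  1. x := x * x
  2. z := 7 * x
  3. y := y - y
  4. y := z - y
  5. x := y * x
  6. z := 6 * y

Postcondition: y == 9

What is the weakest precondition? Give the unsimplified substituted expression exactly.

Answer: ( ( 7 * ( x * x ) ) - ( y - y ) ) == 9

Derivation:
post: y == 9
stmt 6: z := 6 * y  -- replace 0 occurrence(s) of z with (6 * y)
  => y == 9
stmt 5: x := y * x  -- replace 0 occurrence(s) of x with (y * x)
  => y == 9
stmt 4: y := z - y  -- replace 1 occurrence(s) of y with (z - y)
  => ( z - y ) == 9
stmt 3: y := y - y  -- replace 1 occurrence(s) of y with (y - y)
  => ( z - ( y - y ) ) == 9
stmt 2: z := 7 * x  -- replace 1 occurrence(s) of z with (7 * x)
  => ( ( 7 * x ) - ( y - y ) ) == 9
stmt 1: x := x * x  -- replace 1 occurrence(s) of x with (x * x)
  => ( ( 7 * ( x * x ) ) - ( y - y ) ) == 9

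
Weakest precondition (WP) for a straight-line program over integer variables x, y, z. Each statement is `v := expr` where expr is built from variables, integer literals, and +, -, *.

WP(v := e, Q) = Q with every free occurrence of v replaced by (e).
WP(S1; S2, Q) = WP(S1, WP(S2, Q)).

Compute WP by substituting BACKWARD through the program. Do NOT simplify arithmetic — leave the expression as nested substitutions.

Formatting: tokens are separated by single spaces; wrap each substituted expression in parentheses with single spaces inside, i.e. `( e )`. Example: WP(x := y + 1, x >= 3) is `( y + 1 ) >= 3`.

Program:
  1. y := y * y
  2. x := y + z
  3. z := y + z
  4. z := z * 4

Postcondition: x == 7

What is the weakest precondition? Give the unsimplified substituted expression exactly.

post: x == 7
stmt 4: z := z * 4  -- replace 0 occurrence(s) of z with (z * 4)
  => x == 7
stmt 3: z := y + z  -- replace 0 occurrence(s) of z with (y + z)
  => x == 7
stmt 2: x := y + z  -- replace 1 occurrence(s) of x with (y + z)
  => ( y + z ) == 7
stmt 1: y := y * y  -- replace 1 occurrence(s) of y with (y * y)
  => ( ( y * y ) + z ) == 7

Answer: ( ( y * y ) + z ) == 7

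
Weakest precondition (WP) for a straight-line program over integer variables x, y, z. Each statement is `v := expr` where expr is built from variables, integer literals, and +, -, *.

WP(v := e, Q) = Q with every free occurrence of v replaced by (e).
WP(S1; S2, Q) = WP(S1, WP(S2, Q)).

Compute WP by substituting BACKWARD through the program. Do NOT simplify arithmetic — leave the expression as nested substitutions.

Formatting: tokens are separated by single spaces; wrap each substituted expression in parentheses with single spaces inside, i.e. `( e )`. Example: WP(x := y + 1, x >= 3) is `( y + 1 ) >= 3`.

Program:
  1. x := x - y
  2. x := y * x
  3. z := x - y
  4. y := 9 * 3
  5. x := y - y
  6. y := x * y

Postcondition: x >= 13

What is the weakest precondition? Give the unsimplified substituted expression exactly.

post: x >= 13
stmt 6: y := x * y  -- replace 0 occurrence(s) of y with (x * y)
  => x >= 13
stmt 5: x := y - y  -- replace 1 occurrence(s) of x with (y - y)
  => ( y - y ) >= 13
stmt 4: y := 9 * 3  -- replace 2 occurrence(s) of y with (9 * 3)
  => ( ( 9 * 3 ) - ( 9 * 3 ) ) >= 13
stmt 3: z := x - y  -- replace 0 occurrence(s) of z with (x - y)
  => ( ( 9 * 3 ) - ( 9 * 3 ) ) >= 13
stmt 2: x := y * x  -- replace 0 occurrence(s) of x with (y * x)
  => ( ( 9 * 3 ) - ( 9 * 3 ) ) >= 13
stmt 1: x := x - y  -- replace 0 occurrence(s) of x with (x - y)
  => ( ( 9 * 3 ) - ( 9 * 3 ) ) >= 13

Answer: ( ( 9 * 3 ) - ( 9 * 3 ) ) >= 13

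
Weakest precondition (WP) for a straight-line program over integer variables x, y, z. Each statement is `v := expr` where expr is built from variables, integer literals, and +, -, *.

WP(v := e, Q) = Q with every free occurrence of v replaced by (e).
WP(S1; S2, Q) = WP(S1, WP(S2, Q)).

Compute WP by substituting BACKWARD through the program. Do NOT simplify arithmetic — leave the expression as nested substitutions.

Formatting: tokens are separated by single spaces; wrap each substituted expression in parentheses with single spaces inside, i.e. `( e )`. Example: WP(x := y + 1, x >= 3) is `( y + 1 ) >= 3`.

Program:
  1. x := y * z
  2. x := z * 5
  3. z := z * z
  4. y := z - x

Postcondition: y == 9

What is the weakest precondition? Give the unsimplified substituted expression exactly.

post: y == 9
stmt 4: y := z - x  -- replace 1 occurrence(s) of y with (z - x)
  => ( z - x ) == 9
stmt 3: z := z * z  -- replace 1 occurrence(s) of z with (z * z)
  => ( ( z * z ) - x ) == 9
stmt 2: x := z * 5  -- replace 1 occurrence(s) of x with (z * 5)
  => ( ( z * z ) - ( z * 5 ) ) == 9
stmt 1: x := y * z  -- replace 0 occurrence(s) of x with (y * z)
  => ( ( z * z ) - ( z * 5 ) ) == 9

Answer: ( ( z * z ) - ( z * 5 ) ) == 9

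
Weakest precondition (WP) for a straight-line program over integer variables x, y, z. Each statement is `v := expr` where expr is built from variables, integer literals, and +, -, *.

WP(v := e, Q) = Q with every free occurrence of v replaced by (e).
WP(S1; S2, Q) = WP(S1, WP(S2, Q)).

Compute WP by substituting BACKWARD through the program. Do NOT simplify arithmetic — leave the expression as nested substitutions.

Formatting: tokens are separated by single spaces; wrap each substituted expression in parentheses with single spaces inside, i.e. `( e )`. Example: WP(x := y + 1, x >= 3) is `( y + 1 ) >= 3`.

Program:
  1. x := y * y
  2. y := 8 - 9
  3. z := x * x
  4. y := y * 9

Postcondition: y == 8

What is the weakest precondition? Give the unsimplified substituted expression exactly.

Answer: ( ( 8 - 9 ) * 9 ) == 8

Derivation:
post: y == 8
stmt 4: y := y * 9  -- replace 1 occurrence(s) of y with (y * 9)
  => ( y * 9 ) == 8
stmt 3: z := x * x  -- replace 0 occurrence(s) of z with (x * x)
  => ( y * 9 ) == 8
stmt 2: y := 8 - 9  -- replace 1 occurrence(s) of y with (8 - 9)
  => ( ( 8 - 9 ) * 9 ) == 8
stmt 1: x := y * y  -- replace 0 occurrence(s) of x with (y * y)
  => ( ( 8 - 9 ) * 9 ) == 8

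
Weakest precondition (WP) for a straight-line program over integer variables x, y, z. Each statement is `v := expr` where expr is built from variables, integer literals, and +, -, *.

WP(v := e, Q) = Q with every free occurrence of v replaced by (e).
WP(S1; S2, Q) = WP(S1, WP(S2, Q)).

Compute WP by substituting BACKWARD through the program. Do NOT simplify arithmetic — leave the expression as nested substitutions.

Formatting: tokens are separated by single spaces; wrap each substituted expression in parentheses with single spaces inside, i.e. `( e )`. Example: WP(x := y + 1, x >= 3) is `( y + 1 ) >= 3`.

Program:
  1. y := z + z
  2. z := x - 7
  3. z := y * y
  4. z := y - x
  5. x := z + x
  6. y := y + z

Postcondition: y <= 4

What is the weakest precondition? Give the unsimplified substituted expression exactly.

Answer: ( ( z + z ) + ( ( z + z ) - x ) ) <= 4

Derivation:
post: y <= 4
stmt 6: y := y + z  -- replace 1 occurrence(s) of y with (y + z)
  => ( y + z ) <= 4
stmt 5: x := z + x  -- replace 0 occurrence(s) of x with (z + x)
  => ( y + z ) <= 4
stmt 4: z := y - x  -- replace 1 occurrence(s) of z with (y - x)
  => ( y + ( y - x ) ) <= 4
stmt 3: z := y * y  -- replace 0 occurrence(s) of z with (y * y)
  => ( y + ( y - x ) ) <= 4
stmt 2: z := x - 7  -- replace 0 occurrence(s) of z with (x - 7)
  => ( y + ( y - x ) ) <= 4
stmt 1: y := z + z  -- replace 2 occurrence(s) of y with (z + z)
  => ( ( z + z ) + ( ( z + z ) - x ) ) <= 4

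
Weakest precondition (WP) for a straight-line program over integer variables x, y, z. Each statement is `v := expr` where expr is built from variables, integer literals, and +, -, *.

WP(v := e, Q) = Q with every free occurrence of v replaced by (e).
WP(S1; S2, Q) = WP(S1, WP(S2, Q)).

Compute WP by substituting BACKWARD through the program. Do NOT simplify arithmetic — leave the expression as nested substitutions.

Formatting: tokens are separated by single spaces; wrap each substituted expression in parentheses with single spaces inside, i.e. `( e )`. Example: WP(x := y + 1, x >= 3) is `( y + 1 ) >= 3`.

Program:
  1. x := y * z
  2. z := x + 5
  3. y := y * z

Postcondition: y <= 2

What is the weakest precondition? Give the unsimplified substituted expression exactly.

Answer: ( y * ( ( y * z ) + 5 ) ) <= 2

Derivation:
post: y <= 2
stmt 3: y := y * z  -- replace 1 occurrence(s) of y with (y * z)
  => ( y * z ) <= 2
stmt 2: z := x + 5  -- replace 1 occurrence(s) of z with (x + 5)
  => ( y * ( x + 5 ) ) <= 2
stmt 1: x := y * z  -- replace 1 occurrence(s) of x with (y * z)
  => ( y * ( ( y * z ) + 5 ) ) <= 2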